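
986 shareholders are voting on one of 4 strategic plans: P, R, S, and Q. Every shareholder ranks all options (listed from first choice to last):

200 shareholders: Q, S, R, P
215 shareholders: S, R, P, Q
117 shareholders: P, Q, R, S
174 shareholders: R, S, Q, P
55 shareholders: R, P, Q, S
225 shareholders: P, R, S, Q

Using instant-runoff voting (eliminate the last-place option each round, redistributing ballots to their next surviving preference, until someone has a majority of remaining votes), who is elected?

S

Round 1: P 342, R 229, S 215, Q 200. Eliminate Q.
Round 2: P 342, R 229, S 415. Eliminate R.
Round 3: P 397, S 589. S has a majority.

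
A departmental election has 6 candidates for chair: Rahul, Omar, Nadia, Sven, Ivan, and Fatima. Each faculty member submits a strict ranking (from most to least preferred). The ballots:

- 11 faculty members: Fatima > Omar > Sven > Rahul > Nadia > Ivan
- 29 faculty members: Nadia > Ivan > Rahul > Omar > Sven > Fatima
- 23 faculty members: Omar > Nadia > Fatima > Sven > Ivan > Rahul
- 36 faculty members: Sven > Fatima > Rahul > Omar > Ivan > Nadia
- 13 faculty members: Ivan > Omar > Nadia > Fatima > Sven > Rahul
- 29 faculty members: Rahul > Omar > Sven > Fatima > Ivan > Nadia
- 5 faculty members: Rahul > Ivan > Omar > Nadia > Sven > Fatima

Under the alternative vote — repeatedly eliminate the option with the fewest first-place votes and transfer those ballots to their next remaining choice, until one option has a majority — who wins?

Round 1: Rahul 34, Omar 23, Nadia 29, Sven 36, Ivan 13, Fatima 11. Eliminate Fatima.
Round 2: Rahul 34, Omar 34, Nadia 29, Sven 36, Ivan 13. Eliminate Ivan.
Round 3: Rahul 34, Omar 47, Nadia 29, Sven 36. Eliminate Nadia.
Round 4: Rahul 63, Omar 47, Sven 36. Eliminate Sven.
Round 5: Rahul 99, Omar 47. Rahul has a majority.

Rahul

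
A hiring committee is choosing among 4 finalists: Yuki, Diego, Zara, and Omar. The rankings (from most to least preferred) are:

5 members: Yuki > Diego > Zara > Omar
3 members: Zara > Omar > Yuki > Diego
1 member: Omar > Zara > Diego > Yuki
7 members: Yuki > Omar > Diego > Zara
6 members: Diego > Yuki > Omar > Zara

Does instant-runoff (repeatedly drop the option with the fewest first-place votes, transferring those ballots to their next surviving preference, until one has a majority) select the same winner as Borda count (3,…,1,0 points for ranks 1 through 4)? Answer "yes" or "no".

Instant-runoff — R1 Yuki 12, Diego 6, Zara 3, Omar 1 (Yuki winner). Winner: Yuki.
Borda — scores: Yuki 51, Diego 36, Zara 16, Omar 29. Winner: Yuki.
The two methods agree.

yes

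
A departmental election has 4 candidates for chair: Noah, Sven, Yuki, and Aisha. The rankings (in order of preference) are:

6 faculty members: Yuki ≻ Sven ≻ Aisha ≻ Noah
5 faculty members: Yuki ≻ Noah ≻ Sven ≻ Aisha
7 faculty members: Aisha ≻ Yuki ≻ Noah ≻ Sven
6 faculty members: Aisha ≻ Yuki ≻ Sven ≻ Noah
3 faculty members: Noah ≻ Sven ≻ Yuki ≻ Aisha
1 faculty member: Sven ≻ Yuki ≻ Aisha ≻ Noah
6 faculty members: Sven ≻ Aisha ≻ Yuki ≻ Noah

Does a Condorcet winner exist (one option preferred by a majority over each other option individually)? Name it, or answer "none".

none

Checking pairwise contests:
Sven beats Noah 19–15.
Yuki beats Sven 24–10.
Aisha beats Yuki 19–15.
Sven beats Aisha 21–13.
Every option loses at least one head-to-head, so there is no Condorcet winner.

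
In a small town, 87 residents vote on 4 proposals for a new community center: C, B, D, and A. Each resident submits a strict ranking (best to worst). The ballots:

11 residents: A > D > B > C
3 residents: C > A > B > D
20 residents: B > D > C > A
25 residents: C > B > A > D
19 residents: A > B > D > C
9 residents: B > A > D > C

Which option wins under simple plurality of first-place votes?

A

First-place votes: C 28, B 29, D 0, A 30.
A has the most first-place votes.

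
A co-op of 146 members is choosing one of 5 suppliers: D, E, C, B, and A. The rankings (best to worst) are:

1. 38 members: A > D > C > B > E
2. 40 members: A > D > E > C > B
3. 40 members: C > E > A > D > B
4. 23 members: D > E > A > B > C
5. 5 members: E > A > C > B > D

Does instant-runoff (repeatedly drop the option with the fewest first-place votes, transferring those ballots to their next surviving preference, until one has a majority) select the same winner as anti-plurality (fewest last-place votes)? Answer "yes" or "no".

Instant-runoff — R1 D 23, E 5, C 40, B 0, A 78 (A winner). Winner: A.
Anti-plurality — last-place votes: D 5, E 38, C 23, B 80, A 0. Winner: A.
The two methods agree.

yes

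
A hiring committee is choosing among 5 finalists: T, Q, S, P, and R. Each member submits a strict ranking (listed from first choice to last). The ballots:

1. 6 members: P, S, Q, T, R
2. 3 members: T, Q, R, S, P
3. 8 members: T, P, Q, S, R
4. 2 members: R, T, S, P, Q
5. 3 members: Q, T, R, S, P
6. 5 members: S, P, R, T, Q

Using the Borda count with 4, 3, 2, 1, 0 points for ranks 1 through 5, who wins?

T

T: 6·1 + 3·4 + 8·4 + 2·3 + 3·3 + 5·1 = 70
Q: 6·2 + 3·3 + 8·2 + 2·0 + 3·4 + 5·0 = 49
S: 6·3 + 3·1 + 8·1 + 2·2 + 3·1 + 5·4 = 56
P: 6·4 + 3·0 + 8·3 + 2·1 + 3·0 + 5·3 = 65
R: 6·0 + 3·2 + 8·0 + 2·4 + 3·2 + 5·2 = 30
T has the highest Borda score (70).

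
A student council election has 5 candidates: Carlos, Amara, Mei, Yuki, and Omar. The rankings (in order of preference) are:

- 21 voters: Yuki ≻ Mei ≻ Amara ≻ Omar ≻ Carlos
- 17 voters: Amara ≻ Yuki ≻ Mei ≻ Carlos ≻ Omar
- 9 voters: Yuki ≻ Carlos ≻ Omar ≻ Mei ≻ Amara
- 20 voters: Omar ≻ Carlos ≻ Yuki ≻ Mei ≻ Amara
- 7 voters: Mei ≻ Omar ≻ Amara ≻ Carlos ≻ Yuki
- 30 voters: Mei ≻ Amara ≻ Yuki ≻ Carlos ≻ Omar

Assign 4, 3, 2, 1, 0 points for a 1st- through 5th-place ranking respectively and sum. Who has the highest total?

Mei

Carlos: 21·0 + 17·1 + 9·3 + 20·3 + 7·1 + 30·1 = 141
Amara: 21·2 + 17·4 + 9·0 + 20·0 + 7·2 + 30·3 = 214
Mei: 21·3 + 17·2 + 9·1 + 20·1 + 7·4 + 30·4 = 274
Yuki: 21·4 + 17·3 + 9·4 + 20·2 + 7·0 + 30·2 = 271
Omar: 21·1 + 17·0 + 9·2 + 20·4 + 7·3 + 30·0 = 140
Mei has the highest Borda score (274).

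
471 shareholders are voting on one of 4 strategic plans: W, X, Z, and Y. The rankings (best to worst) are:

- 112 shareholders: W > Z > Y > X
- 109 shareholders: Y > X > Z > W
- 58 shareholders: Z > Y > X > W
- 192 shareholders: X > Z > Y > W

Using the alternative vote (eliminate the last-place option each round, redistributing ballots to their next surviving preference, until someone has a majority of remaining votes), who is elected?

Round 1: W 112, X 192, Z 58, Y 109. Eliminate Z.
Round 2: W 112, X 192, Y 167. Eliminate W.
Round 3: X 192, Y 279. Y has a majority.

Y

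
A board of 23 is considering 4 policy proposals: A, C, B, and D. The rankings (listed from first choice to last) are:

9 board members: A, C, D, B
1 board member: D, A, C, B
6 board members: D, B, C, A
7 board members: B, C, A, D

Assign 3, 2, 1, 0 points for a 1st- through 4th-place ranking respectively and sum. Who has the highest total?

C

A: 9·3 + 1·2 + 6·0 + 7·1 = 36
C: 9·2 + 1·1 + 6·1 + 7·2 = 39
B: 9·0 + 1·0 + 6·2 + 7·3 = 33
D: 9·1 + 1·3 + 6·3 + 7·0 = 30
C has the highest Borda score (39).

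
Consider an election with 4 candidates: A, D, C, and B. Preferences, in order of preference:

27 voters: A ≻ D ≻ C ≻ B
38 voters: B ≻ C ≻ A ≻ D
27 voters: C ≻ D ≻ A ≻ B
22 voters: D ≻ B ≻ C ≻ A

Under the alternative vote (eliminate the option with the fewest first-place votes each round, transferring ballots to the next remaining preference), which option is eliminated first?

D

Round 1: A 27, D 22, C 27, B 38. Eliminate D.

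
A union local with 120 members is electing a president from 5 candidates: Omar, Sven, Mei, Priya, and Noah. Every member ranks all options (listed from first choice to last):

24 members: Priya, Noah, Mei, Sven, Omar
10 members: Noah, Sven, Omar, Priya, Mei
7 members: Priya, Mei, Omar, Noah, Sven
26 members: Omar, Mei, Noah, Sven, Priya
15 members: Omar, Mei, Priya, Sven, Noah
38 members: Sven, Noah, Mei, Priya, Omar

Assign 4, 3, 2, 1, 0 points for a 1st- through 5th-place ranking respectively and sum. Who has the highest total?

Omar: 24·0 + 10·2 + 7·2 + 26·4 + 15·4 + 38·0 = 198
Sven: 24·1 + 10·3 + 7·0 + 26·1 + 15·1 + 38·4 = 247
Mei: 24·2 + 10·0 + 7·3 + 26·3 + 15·3 + 38·2 = 268
Priya: 24·4 + 10·1 + 7·4 + 26·0 + 15·2 + 38·1 = 202
Noah: 24·3 + 10·4 + 7·1 + 26·2 + 15·0 + 38·3 = 285
Noah has the highest Borda score (285).

Noah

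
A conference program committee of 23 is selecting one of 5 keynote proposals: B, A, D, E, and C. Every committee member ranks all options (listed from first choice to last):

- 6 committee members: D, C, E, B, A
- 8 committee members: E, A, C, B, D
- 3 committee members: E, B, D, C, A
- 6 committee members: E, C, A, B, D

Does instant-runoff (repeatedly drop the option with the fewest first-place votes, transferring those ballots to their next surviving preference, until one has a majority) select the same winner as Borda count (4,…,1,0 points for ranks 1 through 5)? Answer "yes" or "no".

yes

Instant-runoff — R1 B 0, A 0, D 6, E 17, C 0 (E winner). Winner: E.
Borda — scores: B 29, A 36, D 30, E 80, C 55. Winner: E.
The two methods agree.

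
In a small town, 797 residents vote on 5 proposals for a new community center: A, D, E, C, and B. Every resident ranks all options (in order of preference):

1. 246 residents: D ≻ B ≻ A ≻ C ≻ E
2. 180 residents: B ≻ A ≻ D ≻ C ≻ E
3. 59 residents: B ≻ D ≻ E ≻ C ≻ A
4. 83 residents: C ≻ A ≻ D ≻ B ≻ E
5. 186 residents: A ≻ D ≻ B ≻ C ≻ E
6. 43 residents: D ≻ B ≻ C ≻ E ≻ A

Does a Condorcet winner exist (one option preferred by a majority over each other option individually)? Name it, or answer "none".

Checking pairwise contests:
B beats A 528–269.
A beats D 449–348.
A beats E 695–102.
A beats C 612–185.
D beats B 558–239.
Every option loses at least one head-to-head, so there is no Condorcet winner.

none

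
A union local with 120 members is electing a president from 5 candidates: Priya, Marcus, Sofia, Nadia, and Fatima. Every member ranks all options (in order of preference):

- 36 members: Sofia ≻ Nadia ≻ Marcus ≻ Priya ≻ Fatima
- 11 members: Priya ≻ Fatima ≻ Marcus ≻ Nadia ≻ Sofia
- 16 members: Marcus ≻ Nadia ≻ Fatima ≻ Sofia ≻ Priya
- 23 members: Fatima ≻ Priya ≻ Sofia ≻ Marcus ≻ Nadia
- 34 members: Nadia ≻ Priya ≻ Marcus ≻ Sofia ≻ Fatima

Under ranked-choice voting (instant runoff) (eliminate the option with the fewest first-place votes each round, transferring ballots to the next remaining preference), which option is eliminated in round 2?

Marcus

Round 1: Priya 11, Marcus 16, Sofia 36, Nadia 34, Fatima 23. Eliminate Priya.
Round 2: Marcus 16, Sofia 36, Nadia 34, Fatima 34. Eliminate Marcus.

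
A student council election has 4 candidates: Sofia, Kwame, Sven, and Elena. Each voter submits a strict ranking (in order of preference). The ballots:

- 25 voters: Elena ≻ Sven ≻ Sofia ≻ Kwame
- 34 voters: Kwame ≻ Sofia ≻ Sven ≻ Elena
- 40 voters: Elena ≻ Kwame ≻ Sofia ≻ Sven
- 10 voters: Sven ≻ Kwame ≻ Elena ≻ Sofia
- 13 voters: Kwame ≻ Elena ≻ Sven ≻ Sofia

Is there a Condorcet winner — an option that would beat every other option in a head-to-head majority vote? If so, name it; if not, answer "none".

Elena vs Sofia: 88–34 for Elena.
Elena vs Kwame: 65–57 for Elena.
Elena vs Sven: 78–44 for Elena.
Elena beats every other option head-to-head.

Elena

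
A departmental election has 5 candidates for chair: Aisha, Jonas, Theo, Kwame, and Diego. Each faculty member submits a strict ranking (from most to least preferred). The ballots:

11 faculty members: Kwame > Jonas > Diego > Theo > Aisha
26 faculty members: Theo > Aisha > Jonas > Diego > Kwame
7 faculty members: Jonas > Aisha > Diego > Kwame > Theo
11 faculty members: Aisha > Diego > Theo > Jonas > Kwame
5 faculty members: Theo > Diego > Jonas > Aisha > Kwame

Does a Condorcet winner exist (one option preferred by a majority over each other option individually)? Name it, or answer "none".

Theo

Theo vs Aisha: 42–18 for Theo.
Theo vs Jonas: 42–18 for Theo.
Theo vs Kwame: 42–18 for Theo.
Theo vs Diego: 31–29 for Theo.
Theo beats every other option head-to-head.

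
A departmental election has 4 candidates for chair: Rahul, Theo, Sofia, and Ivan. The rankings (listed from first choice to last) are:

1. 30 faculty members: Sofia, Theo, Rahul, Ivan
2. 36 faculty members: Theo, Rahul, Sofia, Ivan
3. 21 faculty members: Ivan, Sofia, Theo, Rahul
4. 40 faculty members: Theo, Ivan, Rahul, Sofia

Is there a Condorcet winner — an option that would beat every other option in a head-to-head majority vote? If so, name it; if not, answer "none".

Theo

Theo vs Rahul: 127–0 for Theo.
Theo vs Sofia: 76–51 for Theo.
Theo vs Ivan: 106–21 for Theo.
Theo beats every other option head-to-head.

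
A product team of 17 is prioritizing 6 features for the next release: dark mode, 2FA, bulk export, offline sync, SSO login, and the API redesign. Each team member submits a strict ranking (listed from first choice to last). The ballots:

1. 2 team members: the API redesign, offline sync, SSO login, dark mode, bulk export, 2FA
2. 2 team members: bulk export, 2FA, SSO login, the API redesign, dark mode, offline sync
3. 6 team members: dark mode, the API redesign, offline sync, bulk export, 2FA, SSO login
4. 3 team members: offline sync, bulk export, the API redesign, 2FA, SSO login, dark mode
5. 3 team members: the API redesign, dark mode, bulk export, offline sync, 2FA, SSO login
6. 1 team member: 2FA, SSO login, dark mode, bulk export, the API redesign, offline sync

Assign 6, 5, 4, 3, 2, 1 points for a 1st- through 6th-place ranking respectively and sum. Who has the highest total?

dark mode: 2·3 + 2·2 + 6·6 + 3·1 + 3·5 + 1·4 = 68
2FA: 2·1 + 2·5 + 6·2 + 3·3 + 3·2 + 1·6 = 45
bulk export: 2·2 + 2·6 + 6·3 + 3·5 + 3·4 + 1·3 = 64
offline sync: 2·5 + 2·1 + 6·4 + 3·6 + 3·3 + 1·1 = 64
SSO login: 2·4 + 2·4 + 6·1 + 3·2 + 3·1 + 1·5 = 36
the API redesign: 2·6 + 2·3 + 6·5 + 3·4 + 3·6 + 1·2 = 80
the API redesign has the highest Borda score (80).

the API redesign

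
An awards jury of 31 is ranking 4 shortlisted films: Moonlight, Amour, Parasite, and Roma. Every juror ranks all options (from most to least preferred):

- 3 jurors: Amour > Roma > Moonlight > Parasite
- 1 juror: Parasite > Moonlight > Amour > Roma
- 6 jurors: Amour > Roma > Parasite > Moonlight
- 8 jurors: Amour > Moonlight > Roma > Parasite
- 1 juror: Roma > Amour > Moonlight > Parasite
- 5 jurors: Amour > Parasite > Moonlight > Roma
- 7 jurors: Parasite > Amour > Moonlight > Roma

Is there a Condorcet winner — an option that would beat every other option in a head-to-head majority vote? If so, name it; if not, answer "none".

Amour vs Moonlight: 30–1 for Amour.
Amour vs Parasite: 23–8 for Amour.
Amour vs Roma: 30–1 for Amour.
Amour beats every other option head-to-head.

Amour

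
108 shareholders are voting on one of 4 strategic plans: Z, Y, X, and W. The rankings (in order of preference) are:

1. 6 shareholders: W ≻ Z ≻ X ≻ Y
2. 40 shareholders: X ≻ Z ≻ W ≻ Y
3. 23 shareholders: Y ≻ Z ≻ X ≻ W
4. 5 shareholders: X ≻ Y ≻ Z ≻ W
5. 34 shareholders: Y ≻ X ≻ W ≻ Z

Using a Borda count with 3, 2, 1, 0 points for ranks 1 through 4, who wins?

Z: 6·2 + 40·2 + 23·2 + 5·1 + 34·0 = 143
Y: 6·0 + 40·0 + 23·3 + 5·2 + 34·3 = 181
X: 6·1 + 40·3 + 23·1 + 5·3 + 34·2 = 232
W: 6·3 + 40·1 + 23·0 + 5·0 + 34·1 = 92
X has the highest Borda score (232).

X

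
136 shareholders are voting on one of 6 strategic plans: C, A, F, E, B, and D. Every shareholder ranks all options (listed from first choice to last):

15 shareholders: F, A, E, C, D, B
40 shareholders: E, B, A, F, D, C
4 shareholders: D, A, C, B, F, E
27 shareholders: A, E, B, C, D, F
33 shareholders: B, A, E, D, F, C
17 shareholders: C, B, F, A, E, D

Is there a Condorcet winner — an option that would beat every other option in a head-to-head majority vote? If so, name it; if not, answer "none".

none

Checking pairwise contests:
A beats C 119–17.
B beats A 90–46.
A beats F 104–32.
A beats E 96–40.
E beats B 82–54.
A beats D 132–4.
Every option loses at least one head-to-head, so there is no Condorcet winner.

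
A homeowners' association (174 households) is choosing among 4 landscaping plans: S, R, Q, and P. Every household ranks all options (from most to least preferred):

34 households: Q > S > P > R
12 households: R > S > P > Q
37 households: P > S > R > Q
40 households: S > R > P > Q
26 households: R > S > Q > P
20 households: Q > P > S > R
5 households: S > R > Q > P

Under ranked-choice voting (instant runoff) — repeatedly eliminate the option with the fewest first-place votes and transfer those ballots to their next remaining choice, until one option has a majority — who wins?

S

Round 1: S 45, R 38, Q 54, P 37. Eliminate P.
Round 2: S 82, R 38, Q 54. Eliminate R.
Round 3: S 120, Q 54. S has a majority.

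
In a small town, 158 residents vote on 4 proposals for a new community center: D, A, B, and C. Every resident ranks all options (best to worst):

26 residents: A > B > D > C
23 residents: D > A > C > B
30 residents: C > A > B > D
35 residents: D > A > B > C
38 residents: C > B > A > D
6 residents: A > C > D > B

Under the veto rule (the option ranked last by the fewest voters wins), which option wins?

A

Last-place votes: D 68, A 0, B 29, C 61.
A is ranked last by the fewest voters, so A wins.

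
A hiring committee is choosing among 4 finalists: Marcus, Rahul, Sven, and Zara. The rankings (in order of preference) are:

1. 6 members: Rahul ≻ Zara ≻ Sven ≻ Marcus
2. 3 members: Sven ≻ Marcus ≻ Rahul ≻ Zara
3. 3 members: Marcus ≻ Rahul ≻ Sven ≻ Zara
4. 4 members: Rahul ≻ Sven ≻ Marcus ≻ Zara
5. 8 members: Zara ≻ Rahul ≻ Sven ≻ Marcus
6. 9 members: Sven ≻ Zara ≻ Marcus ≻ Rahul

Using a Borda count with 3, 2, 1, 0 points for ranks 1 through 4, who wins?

Marcus: 6·0 + 3·2 + 3·3 + 4·1 + 8·0 + 9·1 = 28
Rahul: 6·3 + 3·1 + 3·2 + 4·3 + 8·2 + 9·0 = 55
Sven: 6·1 + 3·3 + 3·1 + 4·2 + 8·1 + 9·3 = 61
Zara: 6·2 + 3·0 + 3·0 + 4·0 + 8·3 + 9·2 = 54
Sven has the highest Borda score (61).

Sven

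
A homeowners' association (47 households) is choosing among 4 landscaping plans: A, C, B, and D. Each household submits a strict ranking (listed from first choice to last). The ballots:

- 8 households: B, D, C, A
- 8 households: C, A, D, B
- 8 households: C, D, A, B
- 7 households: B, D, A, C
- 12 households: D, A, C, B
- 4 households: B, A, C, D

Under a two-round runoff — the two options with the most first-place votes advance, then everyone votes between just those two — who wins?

C

Round 1 first-place votes: A 0, C 16, B 19, D 12.
B and C advance.
Runoff: B is preferred to C by 19 voters; C by 28.
C wins the runoff.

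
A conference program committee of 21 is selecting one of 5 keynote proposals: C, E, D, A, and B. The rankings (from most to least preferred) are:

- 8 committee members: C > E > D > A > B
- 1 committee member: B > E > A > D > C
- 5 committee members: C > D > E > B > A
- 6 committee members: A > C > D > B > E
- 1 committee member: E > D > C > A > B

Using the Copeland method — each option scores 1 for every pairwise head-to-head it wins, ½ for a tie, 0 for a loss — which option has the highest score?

C: beats E, D, A, and B → score 4.
E: beats A and B; loses to C and D → score 2.
D: beats E, A, and B; loses to C → score 3.
A: beats B; loses to C, E, and D → score 1.
B: loses to C, E, D, and A → score 0.
C has the best pairwise record.

C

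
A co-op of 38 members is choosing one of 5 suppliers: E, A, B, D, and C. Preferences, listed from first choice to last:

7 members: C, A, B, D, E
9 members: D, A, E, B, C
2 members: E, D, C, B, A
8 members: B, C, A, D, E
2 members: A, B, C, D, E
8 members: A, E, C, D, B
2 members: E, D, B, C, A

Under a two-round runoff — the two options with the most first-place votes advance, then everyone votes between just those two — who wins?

Round 1 first-place votes: E 4, A 10, B 8, D 9, C 7.
A and D advance.
Runoff: A is preferred to D by 25 voters; D by 13.
A wins the runoff.

A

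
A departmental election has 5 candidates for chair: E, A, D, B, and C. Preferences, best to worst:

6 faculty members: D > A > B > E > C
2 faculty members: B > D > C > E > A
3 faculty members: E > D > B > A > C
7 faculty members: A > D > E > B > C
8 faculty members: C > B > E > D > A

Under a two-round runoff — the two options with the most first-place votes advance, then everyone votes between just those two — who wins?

A

Round 1 first-place votes: E 3, A 7, D 6, B 2, C 8.
C and A advance.
Runoff: C is preferred to A by 10 voters; A by 16.
A wins the runoff.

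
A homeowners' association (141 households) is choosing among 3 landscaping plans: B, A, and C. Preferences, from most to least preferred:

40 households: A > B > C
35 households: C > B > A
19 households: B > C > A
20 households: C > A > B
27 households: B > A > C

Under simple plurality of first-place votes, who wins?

C

First-place votes: B 46, A 40, C 55.
C has the most first-place votes.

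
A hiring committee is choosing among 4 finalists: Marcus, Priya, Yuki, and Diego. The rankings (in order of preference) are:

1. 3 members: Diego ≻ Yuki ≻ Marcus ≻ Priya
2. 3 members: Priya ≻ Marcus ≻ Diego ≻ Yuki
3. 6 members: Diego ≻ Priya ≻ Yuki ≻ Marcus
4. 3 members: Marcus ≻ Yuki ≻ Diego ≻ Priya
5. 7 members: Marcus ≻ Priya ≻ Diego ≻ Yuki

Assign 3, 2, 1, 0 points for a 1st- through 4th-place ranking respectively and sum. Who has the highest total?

Diego

Marcus: 3·1 + 3·2 + 6·0 + 3·3 + 7·3 = 39
Priya: 3·0 + 3·3 + 6·2 + 3·0 + 7·2 = 35
Yuki: 3·2 + 3·0 + 6·1 + 3·2 + 7·0 = 18
Diego: 3·3 + 3·1 + 6·3 + 3·1 + 7·1 = 40
Diego has the highest Borda score (40).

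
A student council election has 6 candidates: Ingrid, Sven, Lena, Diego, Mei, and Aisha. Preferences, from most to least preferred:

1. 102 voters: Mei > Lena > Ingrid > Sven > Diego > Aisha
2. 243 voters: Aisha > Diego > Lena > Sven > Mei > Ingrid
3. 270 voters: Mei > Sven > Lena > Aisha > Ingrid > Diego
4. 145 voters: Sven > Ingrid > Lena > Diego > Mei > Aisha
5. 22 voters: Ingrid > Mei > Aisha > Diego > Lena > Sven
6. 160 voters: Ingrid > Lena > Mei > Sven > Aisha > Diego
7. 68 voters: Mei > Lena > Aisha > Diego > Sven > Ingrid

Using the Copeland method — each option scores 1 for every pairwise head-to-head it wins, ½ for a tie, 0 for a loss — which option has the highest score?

Lena

Ingrid: beats Diego; loses to Sven, Lena, Mei, and Aisha → score 1.
Sven: beats Ingrid, Diego, and Aisha; loses to Lena and Mei → score 3.
Lena: beats Ingrid, Sven, Diego, Mei, and Aisha → score 5.
Diego: loses to Ingrid, Sven, Lena, Mei, and Aisha → score 0.
Mei: beats Ingrid, Sven, Diego, and Aisha; loses to Lena → score 4.
Aisha: beats Ingrid and Diego; loses to Sven, Lena, and Mei → score 2.
Lena has the best pairwise record.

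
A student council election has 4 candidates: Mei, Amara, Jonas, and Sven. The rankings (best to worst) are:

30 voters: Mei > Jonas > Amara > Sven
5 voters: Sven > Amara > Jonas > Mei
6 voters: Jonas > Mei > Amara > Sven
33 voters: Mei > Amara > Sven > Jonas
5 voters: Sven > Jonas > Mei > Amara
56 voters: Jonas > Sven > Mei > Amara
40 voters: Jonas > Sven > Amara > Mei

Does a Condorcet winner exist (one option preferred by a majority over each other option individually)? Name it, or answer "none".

Jonas vs Mei: 112–63 for Jonas.
Jonas vs Amara: 137–38 for Jonas.
Jonas vs Sven: 132–43 for Jonas.
Jonas beats every other option head-to-head.

Jonas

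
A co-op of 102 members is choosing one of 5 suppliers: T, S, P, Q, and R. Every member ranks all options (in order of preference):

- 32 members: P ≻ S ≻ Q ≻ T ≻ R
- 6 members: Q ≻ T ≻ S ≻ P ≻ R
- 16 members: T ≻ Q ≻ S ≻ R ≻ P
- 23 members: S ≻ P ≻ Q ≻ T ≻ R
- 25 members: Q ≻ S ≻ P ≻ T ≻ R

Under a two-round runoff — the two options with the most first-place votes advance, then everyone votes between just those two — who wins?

Round 1 first-place votes: T 16, S 23, P 32, Q 31, R 0.
P and Q advance.
Runoff: P is preferred to Q by 55 voters; Q by 47.
P wins the runoff.

P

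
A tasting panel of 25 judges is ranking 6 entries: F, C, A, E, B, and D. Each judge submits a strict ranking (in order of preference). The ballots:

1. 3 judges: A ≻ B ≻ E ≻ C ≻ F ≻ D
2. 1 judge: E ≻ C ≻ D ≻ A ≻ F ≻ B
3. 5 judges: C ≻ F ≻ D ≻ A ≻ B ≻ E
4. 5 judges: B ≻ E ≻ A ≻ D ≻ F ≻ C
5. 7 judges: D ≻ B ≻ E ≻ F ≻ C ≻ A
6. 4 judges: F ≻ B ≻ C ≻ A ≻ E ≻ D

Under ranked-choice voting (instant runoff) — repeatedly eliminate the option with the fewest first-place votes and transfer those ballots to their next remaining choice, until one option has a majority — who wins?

D

Round 1: F 4, C 5, A 3, E 1, B 5, D 7. Eliminate E.
Round 2: F 4, C 6, A 3, B 5, D 7. Eliminate A.
Round 3: F 4, C 6, B 8, D 7. Eliminate F.
Round 4: C 6, B 12, D 7. Eliminate C.
Round 5: B 12, D 13. D has a majority.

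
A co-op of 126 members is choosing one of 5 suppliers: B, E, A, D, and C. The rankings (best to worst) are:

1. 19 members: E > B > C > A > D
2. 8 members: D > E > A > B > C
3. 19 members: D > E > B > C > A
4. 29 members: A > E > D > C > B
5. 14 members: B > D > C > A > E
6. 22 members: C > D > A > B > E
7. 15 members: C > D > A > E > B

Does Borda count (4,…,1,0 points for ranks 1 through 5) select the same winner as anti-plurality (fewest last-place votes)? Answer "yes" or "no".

no

Borda — scores: B 181, E 259, A 239, D 319, C 262. Winner: D.
Anti-plurality — last-place votes: B 44, E 36, A 19, D 19, C 8. Winner: C.
The two methods disagree.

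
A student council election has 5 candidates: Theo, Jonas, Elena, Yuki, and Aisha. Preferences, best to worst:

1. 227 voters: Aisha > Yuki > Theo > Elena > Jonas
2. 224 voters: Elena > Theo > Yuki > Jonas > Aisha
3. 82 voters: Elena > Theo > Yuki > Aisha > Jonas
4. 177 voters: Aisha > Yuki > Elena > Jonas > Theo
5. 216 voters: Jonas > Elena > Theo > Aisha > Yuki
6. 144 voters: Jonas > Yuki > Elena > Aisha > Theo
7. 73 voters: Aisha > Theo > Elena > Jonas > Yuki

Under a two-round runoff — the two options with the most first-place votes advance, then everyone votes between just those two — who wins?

Round 1 first-place votes: Theo 0, Jonas 360, Elena 306, Yuki 0, Aisha 477.
Aisha and Jonas advance.
Runoff: Aisha is preferred to Jonas by 559 voters; Jonas by 584.
Jonas wins the runoff.

Jonas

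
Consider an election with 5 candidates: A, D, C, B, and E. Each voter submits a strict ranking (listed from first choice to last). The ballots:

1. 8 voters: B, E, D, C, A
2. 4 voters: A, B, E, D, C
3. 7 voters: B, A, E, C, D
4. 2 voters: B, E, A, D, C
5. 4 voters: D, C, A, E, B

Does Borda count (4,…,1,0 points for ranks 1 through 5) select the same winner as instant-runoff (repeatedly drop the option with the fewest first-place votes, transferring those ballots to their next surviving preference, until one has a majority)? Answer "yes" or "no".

Borda — scores: A 49, D 38, C 27, B 80, E 56. Winner: B.
Instant-runoff — R1 A 4, D 4, C 0, B 17, E 0 (B winner). Winner: B.
The two methods agree.

yes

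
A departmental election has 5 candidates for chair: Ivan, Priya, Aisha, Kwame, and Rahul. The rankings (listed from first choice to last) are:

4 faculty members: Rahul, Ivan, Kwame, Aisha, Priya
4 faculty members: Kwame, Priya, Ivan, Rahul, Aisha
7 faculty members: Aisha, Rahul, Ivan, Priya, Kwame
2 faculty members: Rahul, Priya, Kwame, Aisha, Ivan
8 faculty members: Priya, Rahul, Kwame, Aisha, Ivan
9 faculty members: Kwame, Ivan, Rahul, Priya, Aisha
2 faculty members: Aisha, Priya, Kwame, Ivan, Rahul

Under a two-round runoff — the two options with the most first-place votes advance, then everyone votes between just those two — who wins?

Kwame

Round 1 first-place votes: Ivan 0, Priya 8, Aisha 9, Kwame 13, Rahul 6.
Kwame and Aisha advance.
Runoff: Kwame is preferred to Aisha by 27 voters; Aisha by 9.
Kwame wins the runoff.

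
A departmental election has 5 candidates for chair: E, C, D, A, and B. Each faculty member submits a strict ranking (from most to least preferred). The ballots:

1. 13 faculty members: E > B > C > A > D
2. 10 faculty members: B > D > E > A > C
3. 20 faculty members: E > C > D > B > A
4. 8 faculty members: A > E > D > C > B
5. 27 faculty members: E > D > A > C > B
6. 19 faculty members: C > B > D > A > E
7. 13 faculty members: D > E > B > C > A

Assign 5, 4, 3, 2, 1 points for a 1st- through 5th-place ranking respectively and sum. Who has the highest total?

E: 13·5 + 10·3 + 20·5 + 8·4 + 27·5 + 19·1 + 13·4 = 433
C: 13·3 + 10·1 + 20·4 + 8·2 + 27·2 + 19·5 + 13·2 = 320
D: 13·1 + 10·4 + 20·3 + 8·3 + 27·4 + 19·3 + 13·5 = 367
A: 13·2 + 10·2 + 20·1 + 8·5 + 27·3 + 19·2 + 13·1 = 238
B: 13·4 + 10·5 + 20·2 + 8·1 + 27·1 + 19·4 + 13·3 = 292
E has the highest Borda score (433).

E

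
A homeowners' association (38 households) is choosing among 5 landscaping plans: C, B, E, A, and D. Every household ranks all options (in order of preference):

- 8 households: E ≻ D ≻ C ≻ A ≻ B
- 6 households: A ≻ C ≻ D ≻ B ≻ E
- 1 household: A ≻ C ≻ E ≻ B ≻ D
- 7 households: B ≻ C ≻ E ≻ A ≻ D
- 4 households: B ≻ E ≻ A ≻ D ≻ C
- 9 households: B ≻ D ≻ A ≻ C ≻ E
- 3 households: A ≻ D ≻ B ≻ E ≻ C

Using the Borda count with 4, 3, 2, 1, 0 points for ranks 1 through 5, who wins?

C: 8·2 + 6·3 + 1·3 + 7·3 + 4·0 + 9·1 + 3·0 = 67
B: 8·0 + 6·1 + 1·1 + 7·4 + 4·4 + 9·4 + 3·2 = 93
E: 8·4 + 6·0 + 1·2 + 7·2 + 4·3 + 9·0 + 3·1 = 63
A: 8·1 + 6·4 + 1·4 + 7·1 + 4·2 + 9·2 + 3·4 = 81
D: 8·3 + 6·2 + 1·0 + 7·0 + 4·1 + 9·3 + 3·3 = 76
B has the highest Borda score (93).

B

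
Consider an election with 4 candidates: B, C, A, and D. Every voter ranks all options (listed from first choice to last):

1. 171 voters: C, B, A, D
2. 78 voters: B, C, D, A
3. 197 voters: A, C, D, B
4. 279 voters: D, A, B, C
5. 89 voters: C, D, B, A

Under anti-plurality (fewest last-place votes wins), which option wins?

Last-place votes: B 197, C 279, A 167, D 171.
A is ranked last by the fewest voters, so A wins.

A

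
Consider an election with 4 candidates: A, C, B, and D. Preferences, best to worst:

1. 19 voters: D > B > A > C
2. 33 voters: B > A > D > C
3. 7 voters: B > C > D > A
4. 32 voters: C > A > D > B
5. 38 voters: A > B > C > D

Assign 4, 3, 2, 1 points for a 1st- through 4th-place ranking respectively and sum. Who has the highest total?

A: 19·2 + 33·3 + 7·1 + 32·3 + 38·4 = 392
C: 19·1 + 33·1 + 7·3 + 32·4 + 38·2 = 277
B: 19·3 + 33·4 + 7·4 + 32·1 + 38·3 = 363
D: 19·4 + 33·2 + 7·2 + 32·2 + 38·1 = 258
A has the highest Borda score (392).

A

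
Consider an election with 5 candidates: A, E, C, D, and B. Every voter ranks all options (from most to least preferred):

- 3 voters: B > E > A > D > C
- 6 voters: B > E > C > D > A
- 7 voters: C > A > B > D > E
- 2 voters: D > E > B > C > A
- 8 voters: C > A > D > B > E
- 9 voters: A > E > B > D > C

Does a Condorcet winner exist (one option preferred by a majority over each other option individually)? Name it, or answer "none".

none

Checking pairwise contests:
C beats A 23–12.
A beats E 24–11.
E beats C 20–15.
A beats D 27–8.
A beats B 24–11.
Every option loses at least one head-to-head, so there is no Condorcet winner.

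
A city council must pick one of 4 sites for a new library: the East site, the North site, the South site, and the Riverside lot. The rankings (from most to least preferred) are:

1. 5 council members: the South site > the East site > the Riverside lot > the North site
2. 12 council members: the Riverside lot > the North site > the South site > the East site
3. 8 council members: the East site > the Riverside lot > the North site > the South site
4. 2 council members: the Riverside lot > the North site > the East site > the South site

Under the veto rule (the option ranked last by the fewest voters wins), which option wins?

Last-place votes: the East site 12, the North site 5, the South site 10, the Riverside lot 0.
the Riverside lot is ranked last by the fewest voters, so the Riverside lot wins.

the Riverside lot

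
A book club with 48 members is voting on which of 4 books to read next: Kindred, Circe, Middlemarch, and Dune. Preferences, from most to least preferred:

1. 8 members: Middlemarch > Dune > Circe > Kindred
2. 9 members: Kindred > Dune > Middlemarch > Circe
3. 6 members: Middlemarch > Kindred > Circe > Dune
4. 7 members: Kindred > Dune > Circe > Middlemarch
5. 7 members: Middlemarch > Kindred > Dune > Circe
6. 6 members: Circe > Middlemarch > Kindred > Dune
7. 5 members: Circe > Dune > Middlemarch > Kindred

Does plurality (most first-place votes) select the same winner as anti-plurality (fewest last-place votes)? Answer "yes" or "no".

Plurality — first-place votes: Kindred 16, Circe 11, Middlemarch 21, Dune 0. Winner: Middlemarch.
Anti-plurality — last-place votes: Kindred 13, Circe 16, Middlemarch 7, Dune 12. Winner: Middlemarch.
The two methods agree.

yes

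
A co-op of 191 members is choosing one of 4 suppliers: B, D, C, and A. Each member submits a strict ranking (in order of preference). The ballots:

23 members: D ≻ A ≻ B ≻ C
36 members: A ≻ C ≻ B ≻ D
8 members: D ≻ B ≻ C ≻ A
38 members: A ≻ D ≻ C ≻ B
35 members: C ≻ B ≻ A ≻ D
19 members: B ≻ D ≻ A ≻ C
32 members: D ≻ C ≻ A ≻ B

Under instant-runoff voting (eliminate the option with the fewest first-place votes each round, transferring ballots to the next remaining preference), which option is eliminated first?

B

Round 1: B 19, D 63, C 35, A 74. Eliminate B.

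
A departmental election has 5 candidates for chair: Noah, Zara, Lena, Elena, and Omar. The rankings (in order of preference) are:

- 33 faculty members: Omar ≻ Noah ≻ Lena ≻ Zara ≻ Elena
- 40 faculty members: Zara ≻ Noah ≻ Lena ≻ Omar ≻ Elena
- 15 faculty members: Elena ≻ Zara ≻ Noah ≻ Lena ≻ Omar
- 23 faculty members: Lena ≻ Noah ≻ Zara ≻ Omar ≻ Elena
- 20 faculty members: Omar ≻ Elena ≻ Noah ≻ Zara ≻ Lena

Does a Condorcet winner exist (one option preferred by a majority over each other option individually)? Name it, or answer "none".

Noah

Noah vs Zara: 76–55 for Noah.
Noah vs Lena: 108–23 for Noah.
Noah vs Elena: 96–35 for Noah.
Noah vs Omar: 78–53 for Noah.
Noah beats every other option head-to-head.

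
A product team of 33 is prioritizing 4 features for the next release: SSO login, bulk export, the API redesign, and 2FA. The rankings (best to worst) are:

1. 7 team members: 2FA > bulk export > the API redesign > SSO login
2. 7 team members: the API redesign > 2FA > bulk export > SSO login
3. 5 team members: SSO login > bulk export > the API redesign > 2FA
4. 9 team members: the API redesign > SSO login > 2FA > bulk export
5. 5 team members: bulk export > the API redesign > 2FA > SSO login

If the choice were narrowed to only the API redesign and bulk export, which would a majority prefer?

Voters preferring the API redesign to bulk export: 16; preferring bulk export to the API redesign: 17.
bulk export wins the head-to-head.

bulk export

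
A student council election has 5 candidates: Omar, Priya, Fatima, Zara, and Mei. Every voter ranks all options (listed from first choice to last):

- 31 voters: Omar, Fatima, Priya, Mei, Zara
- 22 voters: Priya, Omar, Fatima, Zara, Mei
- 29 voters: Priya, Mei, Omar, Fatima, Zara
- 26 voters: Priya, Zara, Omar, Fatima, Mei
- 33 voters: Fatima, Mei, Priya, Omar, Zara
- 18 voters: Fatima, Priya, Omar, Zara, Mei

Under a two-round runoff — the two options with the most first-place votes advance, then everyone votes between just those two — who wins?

Round 1 first-place votes: Omar 31, Priya 77, Fatima 51, Zara 0, Mei 0.
Priya and Fatima advance.
Runoff: Priya is preferred to Fatima by 77 voters; Fatima by 82.
Fatima wins the runoff.

Fatima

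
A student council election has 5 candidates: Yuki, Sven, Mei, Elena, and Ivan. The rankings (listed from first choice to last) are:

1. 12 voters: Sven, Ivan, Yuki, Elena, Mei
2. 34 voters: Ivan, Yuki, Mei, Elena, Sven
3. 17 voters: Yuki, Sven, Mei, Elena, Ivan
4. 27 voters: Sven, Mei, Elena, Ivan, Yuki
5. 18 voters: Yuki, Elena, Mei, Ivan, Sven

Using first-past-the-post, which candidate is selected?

First-place votes: Yuki 35, Sven 39, Mei 0, Elena 0, Ivan 34.
Sven has the most first-place votes.

Sven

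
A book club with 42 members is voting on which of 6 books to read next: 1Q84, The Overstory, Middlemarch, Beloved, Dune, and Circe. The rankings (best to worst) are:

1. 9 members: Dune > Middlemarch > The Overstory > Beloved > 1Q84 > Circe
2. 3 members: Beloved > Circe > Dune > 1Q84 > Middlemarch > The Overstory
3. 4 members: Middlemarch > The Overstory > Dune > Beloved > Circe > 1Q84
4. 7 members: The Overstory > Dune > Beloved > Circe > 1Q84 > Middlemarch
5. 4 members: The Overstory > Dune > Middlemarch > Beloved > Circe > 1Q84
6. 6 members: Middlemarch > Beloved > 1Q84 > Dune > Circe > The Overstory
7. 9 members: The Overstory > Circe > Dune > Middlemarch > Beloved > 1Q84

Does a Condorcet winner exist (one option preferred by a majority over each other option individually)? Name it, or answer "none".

Checking pairwise contests:
The Overstory beats 1Q84 33–9.
Middlemarch beats The Overstory 22–20.
Dune beats Middlemarch 32–10.
The Overstory beats Beloved 33–9.
The Overstory beats Dune 24–18.
The Overstory beats Circe 33–9.
Every option loses at least one head-to-head, so there is no Condorcet winner.

none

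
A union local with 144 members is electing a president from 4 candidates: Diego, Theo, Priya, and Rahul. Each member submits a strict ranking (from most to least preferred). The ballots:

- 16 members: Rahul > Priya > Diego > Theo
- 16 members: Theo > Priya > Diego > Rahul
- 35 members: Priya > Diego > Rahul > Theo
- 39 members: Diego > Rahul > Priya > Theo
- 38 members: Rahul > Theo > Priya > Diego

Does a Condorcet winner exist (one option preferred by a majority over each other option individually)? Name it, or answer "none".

Checking pairwise contests:
Priya beats Diego 105–39.
Diego beats Theo 90–54.
Rahul beats Priya 93–51.
Diego beats Rahul 90–54.
Every option loses at least one head-to-head, so there is no Condorcet winner.

none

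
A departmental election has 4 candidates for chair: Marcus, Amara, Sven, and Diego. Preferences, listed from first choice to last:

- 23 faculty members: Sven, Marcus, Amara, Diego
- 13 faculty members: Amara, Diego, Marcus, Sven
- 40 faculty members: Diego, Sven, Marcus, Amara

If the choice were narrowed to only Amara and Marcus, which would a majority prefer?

Marcus

Voters preferring Amara to Marcus: 13; preferring Marcus to Amara: 63.
Marcus wins the head-to-head.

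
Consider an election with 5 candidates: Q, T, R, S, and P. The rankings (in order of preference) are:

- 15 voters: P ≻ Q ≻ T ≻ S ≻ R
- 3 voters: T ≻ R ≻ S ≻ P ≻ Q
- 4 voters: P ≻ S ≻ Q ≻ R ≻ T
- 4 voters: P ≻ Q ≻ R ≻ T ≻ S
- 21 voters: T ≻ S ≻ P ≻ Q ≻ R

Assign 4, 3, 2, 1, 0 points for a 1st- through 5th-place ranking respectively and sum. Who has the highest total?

P

Q: 15·3 + 3·0 + 4·2 + 4·3 + 21·1 = 86
T: 15·2 + 3·4 + 4·0 + 4·1 + 21·4 = 130
R: 15·0 + 3·3 + 4·1 + 4·2 + 21·0 = 21
S: 15·1 + 3·2 + 4·3 + 4·0 + 21·3 = 96
P: 15·4 + 3·1 + 4·4 + 4·4 + 21·2 = 137
P has the highest Borda score (137).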